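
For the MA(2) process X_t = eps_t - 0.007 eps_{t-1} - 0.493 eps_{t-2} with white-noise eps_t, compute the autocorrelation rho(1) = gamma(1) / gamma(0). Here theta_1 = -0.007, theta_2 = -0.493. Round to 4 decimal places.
\rho(1) = -0.0029

For an MA(q) process with theta_0 = 1, the autocovariance is
  gamma(k) = sigma^2 * sum_{i=0..q-k} theta_i * theta_{i+k},
and rho(k) = gamma(k) / gamma(0). Sigma^2 cancels.
  numerator   = (1)*(-0.007) + (-0.007)*(-0.493) = -0.003549.
  denominator = (1)^2 + (-0.007)^2 + (-0.493)^2 = 1.243098.
  rho(1) = -0.003549 / 1.243098 = -0.0029.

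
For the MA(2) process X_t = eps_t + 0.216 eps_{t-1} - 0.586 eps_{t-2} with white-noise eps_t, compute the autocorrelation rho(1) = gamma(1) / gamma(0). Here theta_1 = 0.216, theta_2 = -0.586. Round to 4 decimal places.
\rho(1) = 0.0643

For an MA(q) process with theta_0 = 1, the autocovariance is
  gamma(k) = sigma^2 * sum_{i=0..q-k} theta_i * theta_{i+k},
and rho(k) = gamma(k) / gamma(0). Sigma^2 cancels.
  numerator   = (1)*(0.216) + (0.216)*(-0.586) = 0.089424.
  denominator = (1)^2 + (0.216)^2 + (-0.586)^2 = 1.390052.
  rho(1) = 0.089424 / 1.390052 = 0.0643.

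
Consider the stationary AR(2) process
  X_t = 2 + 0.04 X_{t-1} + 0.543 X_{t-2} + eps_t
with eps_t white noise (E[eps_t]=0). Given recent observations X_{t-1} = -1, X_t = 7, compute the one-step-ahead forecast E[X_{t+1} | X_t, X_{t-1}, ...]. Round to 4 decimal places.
E[X_{t+1} \mid \mathcal F_t] = 1.7370

For an AR(p) model X_t = c + sum_i phi_i X_{t-i} + eps_t, the
one-step-ahead conditional mean is
  E[X_{t+1} | X_t, ...] = c + sum_i phi_i X_{t+1-i}.
Substitute known values:
  E[X_{t+1} | ...] = 2 + (0.04) * (7) + (0.543) * (-1)
                   = 1.7370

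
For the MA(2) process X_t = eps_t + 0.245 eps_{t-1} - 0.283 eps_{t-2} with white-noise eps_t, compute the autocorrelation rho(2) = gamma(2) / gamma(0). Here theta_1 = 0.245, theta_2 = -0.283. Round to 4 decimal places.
\rho(2) = -0.2482

For an MA(q) process with theta_0 = 1, the autocovariance is
  gamma(k) = sigma^2 * sum_{i=0..q-k} theta_i * theta_{i+k},
and rho(k) = gamma(k) / gamma(0). Sigma^2 cancels.
  numerator   = (1)*(-0.283) = -0.283.
  denominator = (1)^2 + (0.245)^2 + (-0.283)^2 = 1.140114.
  rho(2) = -0.283 / 1.140114 = -0.2482.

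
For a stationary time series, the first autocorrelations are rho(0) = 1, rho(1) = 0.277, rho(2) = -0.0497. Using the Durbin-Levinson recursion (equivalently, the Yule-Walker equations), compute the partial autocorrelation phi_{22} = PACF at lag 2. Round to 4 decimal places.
\phi_{22} = -0.1369

The PACF at lag k is phi_{kk}, the last component of the solution
to the Yule-Walker system G_k phi = r_k where
  (G_k)_{ij} = rho(|i - j|), (r_k)_i = rho(i), i,j = 1..k.
Equivalently, Durbin-Levinson gives phi_{kk} iteratively:
  phi_{11} = rho(1)
  phi_{kk} = [rho(k) - sum_{j=1..k-1} phi_{k-1,j} rho(k-j)]
            / [1 - sum_{j=1..k-1} phi_{k-1,j} rho(j)],
  phi_{k,j} = phi_{k-1,j} - phi_{kk} phi_{k-1,k-j},  j = 1..k-1.
Step k = 1:
  phi_11 = rho(1) = 0.277.
Step k = 2:
  phi_22 = [rho(2) - phi_11 rho(1)] / [1 - phi_11 rho(1)] = [-0.0497 - (0.277)(0.277)] / [1 - (0.277)(0.277)]
         = -0.126429 / 0.923271 = -0.1369.
Therefore phi_{22} = -0.1369.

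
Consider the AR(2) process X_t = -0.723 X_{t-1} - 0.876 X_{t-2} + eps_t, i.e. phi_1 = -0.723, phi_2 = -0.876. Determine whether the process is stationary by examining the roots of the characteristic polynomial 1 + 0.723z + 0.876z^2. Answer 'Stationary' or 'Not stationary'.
\text{Stationary}

The AR(p) characteristic polynomial is P(z) = 1 + 0.723z + 0.876z^2.
Stationarity requires all roots to lie outside the unit circle, i.e. |z| > 1 for every root.
Set 1 + (0.723) z + (0.876) z^2 = 0, i.e. a z^2 + b z + c = 0 with a = 0.876, b = 0.723, c = 1.
Discriminant D = b^2 - 4ac = (0.723)^2 - 4*(0.876)*1 = 0.522729 - (3.504) = -2.981271.
D < 0, so the roots are the complex-conjugate pair z = (-b +/- i sqrt(-D)) / (2a) = -0.4127 +/- 0.9855i.
For a conjugate pair |z|^2 = z * conj(z) = (product of roots) = c/a = 1/(0.876) = 1.141553, so |z| = sqrt(1.141553) = 1.0684 for both roots.
Moduli of all roots: 1.0684, 1.0684.
All moduli strictly greater than 1? Yes.
Verdict: Stationary.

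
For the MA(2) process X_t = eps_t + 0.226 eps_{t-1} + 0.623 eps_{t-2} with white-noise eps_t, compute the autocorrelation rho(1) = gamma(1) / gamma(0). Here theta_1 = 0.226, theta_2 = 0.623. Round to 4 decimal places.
\rho(1) = 0.2549

For an MA(q) process with theta_0 = 1, the autocovariance is
  gamma(k) = sigma^2 * sum_{i=0..q-k} theta_i * theta_{i+k},
and rho(k) = gamma(k) / gamma(0). Sigma^2 cancels.
  numerator   = (1)*(0.226) + (0.226)*(0.623) = 0.366798.
  denominator = (1)^2 + (0.226)^2 + (0.623)^2 = 1.439205.
  rho(1) = 0.366798 / 1.439205 = 0.2549.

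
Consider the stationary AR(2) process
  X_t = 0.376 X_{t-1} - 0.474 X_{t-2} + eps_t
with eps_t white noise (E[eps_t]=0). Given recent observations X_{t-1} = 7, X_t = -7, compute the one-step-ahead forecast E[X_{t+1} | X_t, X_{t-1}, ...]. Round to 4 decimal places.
E[X_{t+1} \mid \mathcal F_t] = -5.9500

For an AR(p) model X_t = c + sum_i phi_i X_{t-i} + eps_t, the
one-step-ahead conditional mean is
  E[X_{t+1} | X_t, ...] = c + sum_i phi_i X_{t+1-i}.
Substitute known values:
  E[X_{t+1} | ...] = (0.376) * (-7) + (-0.474) * (7)
                   = -5.9500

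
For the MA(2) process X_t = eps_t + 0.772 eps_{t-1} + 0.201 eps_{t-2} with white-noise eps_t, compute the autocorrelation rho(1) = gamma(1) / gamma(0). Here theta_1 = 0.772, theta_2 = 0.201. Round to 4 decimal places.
\rho(1) = 0.5666

For an MA(q) process with theta_0 = 1, the autocovariance is
  gamma(k) = sigma^2 * sum_{i=0..q-k} theta_i * theta_{i+k},
and rho(k) = gamma(k) / gamma(0). Sigma^2 cancels.
  numerator   = (1)*(0.772) + (0.772)*(0.201) = 0.927172.
  denominator = (1)^2 + (0.772)^2 + (0.201)^2 = 1.636385.
  rho(1) = 0.927172 / 1.636385 = 0.5666.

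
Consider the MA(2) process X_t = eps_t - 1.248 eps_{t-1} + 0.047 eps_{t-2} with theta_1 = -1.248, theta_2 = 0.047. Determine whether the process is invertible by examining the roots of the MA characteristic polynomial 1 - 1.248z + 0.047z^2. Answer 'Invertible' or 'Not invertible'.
\text{Not invertible}

The MA(q) characteristic polynomial is P(z) = 1 - 1.248z + 0.047z^2.
Invertibility requires all roots to lie outside the unit circle, i.e. |z| > 1 for every root.
Set 1 + (-1.248) z + (0.047) z^2 = 0, i.e. a z^2 + b z + c = 0 with a = 0.047, b = -1.248, c = 1.
Discriminant D = b^2 - 4ac = (-1.248)^2 - 4*(0.047)*1 = 1.557504 - (0.188) = 1.369504.
D >= 0, so the roots are real: z = (-b +/- sqrt(D)) / (2a) = (1.248 +/- 1.170258) / (0.094).
  z_1 = (1.248 + 1.170258) / (0.094) = 25.7261,   |z_1| = 25.7261.
  z_2 = (1.248 - 1.170258) / (0.094) = 0.827,   |z_2| = 0.827.
Moduli of all roots: 25.7261, 0.8270.
All moduli strictly greater than 1? No.
Verdict: Not invertible.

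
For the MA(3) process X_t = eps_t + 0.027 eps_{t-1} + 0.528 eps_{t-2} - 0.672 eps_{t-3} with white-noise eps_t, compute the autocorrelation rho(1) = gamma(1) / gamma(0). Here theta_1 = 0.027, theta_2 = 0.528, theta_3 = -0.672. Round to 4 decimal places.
\rho(1) = -0.1811

For an MA(q) process with theta_0 = 1, the autocovariance is
  gamma(k) = sigma^2 * sum_{i=0..q-k} theta_i * theta_{i+k},
and rho(k) = gamma(k) / gamma(0). Sigma^2 cancels.
  numerator   = (1)*(0.027) + (0.027)*(0.528) + (0.528)*(-0.672) = -0.31356.
  denominator = (1)^2 + (0.027)^2 + (0.528)^2 + (-0.672)^2 = 1.731097.
  rho(1) = -0.31356 / 1.731097 = -0.1811.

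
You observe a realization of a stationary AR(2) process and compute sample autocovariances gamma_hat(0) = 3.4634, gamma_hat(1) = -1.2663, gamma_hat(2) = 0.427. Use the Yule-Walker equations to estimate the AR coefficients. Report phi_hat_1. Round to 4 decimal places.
\hat\phi_{1} = -0.3700

The Yule-Walker equations for an AR(p) process read, in matrix form,
  Gamma_p phi = r_p,   with   (Gamma_p)_{ij} = gamma(|i - j|),
                       (r_p)_i = gamma(i),   i,j = 1..p.
Substitute the sample gammas (Toeplitz matrix and right-hand side of size 2):
  Gamma_p = [[3.4634, -1.2663], [-1.2663, 3.4634]]
  r_p     = [-1.2663, 0.427]
Written out:
  3.4634 phi_1 - 1.2663 phi_2 = -1.2663
  -1.2663 phi_1 + 3.4634 phi_2 = 0.427
Solve by Cramer's rule:
  det = gamma(0)^2 - gamma(1)^2 = (3.4634)^2 - (-1.2663)^2 = 11.99513956 - 1.60351569 = 10.39162387
  phi_hat_1 = [gamma(1) gamma(0) - gamma(1) gamma(2)] / det = [(-1.2663)(3.4634) - (-1.2663)(0.427)] / 10.39162387 = -3.84499332 / 10.39162387 = -0.37
  phi_hat_2 = [gamma(0) gamma(2) - gamma(1)^2] / det = [(3.4634)(0.427) - (-1.2663)^2] / 10.39162387 = -0.12464389 / 10.39162387 = -0.012
So phi_hat = [-0.3700, -0.0120].
Therefore phi_hat_1 = -0.3700.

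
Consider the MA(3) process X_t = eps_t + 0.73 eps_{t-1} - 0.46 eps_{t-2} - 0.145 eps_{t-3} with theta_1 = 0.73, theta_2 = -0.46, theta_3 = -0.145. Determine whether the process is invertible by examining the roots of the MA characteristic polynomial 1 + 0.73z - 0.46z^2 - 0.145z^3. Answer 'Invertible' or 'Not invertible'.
\text{Not invertible}

The MA(q) characteristic polynomial is P(z) = 1 + 0.73z - 0.46z^2 - 0.145z^3.
Invertibility requires all roots to lie outside the unit circle, i.e. |z| > 1 for every root.
Degree 3: look for a simple real root z0 first, then factor out (1 - z/z0) and solve the remaining quadratic.
Testing z0 = -4: P(-4) = 1 + (0.73)(-4) + (-0.46)(-4)^2 + (-0.145)(-4)^3
  = 1 + (-2.92) + (-7.36) + (9.28) = 0.  So z_0 = -4 is a root, |z_0| = 4.
Divide out the factor (1 + 0.25 z) = (1 - z/z0) (since 1/z0 = -0.25):
  P(z) = (1 + 0.25 z)(1 + (0.48) z + (-0.58) z^2)
  [check: z-coef 0.48 - (-0.25) = 0.73; z^2-coef -0.58 - (-0.25)(0.48) = -0.46; z^3-coef -(-0.25)(-0.58) = -0.145.]
Remaining roots from the quadratic factor 1 + (0.48) z + (-0.58) z^2:
  Set 1 + (0.48) z + (-0.58) z^2 = 0, i.e. a z^2 + b z + c = 0 with a = -0.58, b = 0.48, c = 1.
  Discriminant D = b^2 - 4ac = (0.48)^2 - 4*(-0.58)*1 = 0.2304 - (-2.32) = 2.5504.
  D >= 0, so the roots are real: z = (-b +/- sqrt(D)) / (2a) = (-0.48 +/- 1.596997) / (-1.16).
    z_1 = (-0.48 + 1.596997) / (-1.16) = -0.9629,   |z_1| = 0.9629.
    z_2 = (-0.48 - 1.596997) / (-1.16) = 1.7905,   |z_2| = 1.7905.
Moduli of all roots: 4.0000, 0.9629, 1.7905.
All moduli strictly greater than 1? No.
Verdict: Not invertible.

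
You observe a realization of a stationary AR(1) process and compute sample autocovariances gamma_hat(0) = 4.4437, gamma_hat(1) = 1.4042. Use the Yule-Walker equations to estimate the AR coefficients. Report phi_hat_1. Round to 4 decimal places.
\hat\phi_{1} = 0.3160

The Yule-Walker equations for an AR(p) process read, in matrix form,
  Gamma_p phi = r_p,   with   (Gamma_p)_{ij} = gamma(|i - j|),
                       (r_p)_i = gamma(i),   i,j = 1..p.
Substitute the sample gammas (Toeplitz matrix and right-hand side of size 1):
  Gamma_p = [[4.4437]]
  r_p     = [1.4042]
With p = 1 this is the single equation gamma(0) phi_1 = gamma(1):
  phi_hat_1 = gamma(1) / gamma(0) = 1.4042 / 4.4437 = 0.3160.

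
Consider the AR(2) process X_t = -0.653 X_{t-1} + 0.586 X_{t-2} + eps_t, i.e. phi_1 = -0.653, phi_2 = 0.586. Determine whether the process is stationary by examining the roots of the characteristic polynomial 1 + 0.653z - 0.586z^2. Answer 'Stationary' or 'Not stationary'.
\text{Not stationary}

The AR(p) characteristic polynomial is P(z) = 1 + 0.653z - 0.586z^2.
Stationarity requires all roots to lie outside the unit circle, i.e. |z| > 1 for every root.
Set 1 + (0.653) z + (-0.586) z^2 = 0, i.e. a z^2 + b z + c = 0 with a = -0.586, b = 0.653, c = 1.
Discriminant D = b^2 - 4ac = (0.653)^2 - 4*(-0.586)*1 = 0.426409 - (-2.344) = 2.770409.
D >= 0, so the roots are real: z = (-b +/- sqrt(D)) / (2a) = (-0.653 +/- 1.664455) / (-1.172).
  z_1 = (-0.653 + 1.664455) / (-1.172) = -0.863,   |z_1| = 0.863.
  z_2 = (-0.653 - 1.664455) / (-1.172) = 1.9774,   |z_2| = 1.9774.
Moduli of all roots: 0.8630, 1.9774.
All moduli strictly greater than 1? No.
Verdict: Not stationary.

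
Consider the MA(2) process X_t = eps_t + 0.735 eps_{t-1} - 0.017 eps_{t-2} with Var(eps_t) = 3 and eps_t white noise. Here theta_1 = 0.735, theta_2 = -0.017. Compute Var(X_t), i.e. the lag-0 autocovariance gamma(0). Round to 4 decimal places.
\gamma(0) = 4.6215

For an MA(q) process X_t = eps_t + sum_i theta_i eps_{t-i} with
Var(eps_t) = sigma^2, the variance is
  gamma(0) = sigma^2 * (1 + sum_i theta_i^2).
  sum_i theta_i^2 = (0.735)^2 + (-0.017)^2 = 0.540225 + 0.000289 = 0.540514.
  gamma(0) = 3 * (1 + 0.540514) = 3 * 1.540514 = 4.621542, which rounds to 4.6215.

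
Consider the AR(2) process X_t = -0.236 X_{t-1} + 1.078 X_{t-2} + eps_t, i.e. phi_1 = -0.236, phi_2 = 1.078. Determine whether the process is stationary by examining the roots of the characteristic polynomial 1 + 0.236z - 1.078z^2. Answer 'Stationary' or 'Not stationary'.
\text{Not stationary}

The AR(p) characteristic polynomial is P(z) = 1 + 0.236z - 1.078z^2.
Stationarity requires all roots to lie outside the unit circle, i.e. |z| > 1 for every root.
Set 1 + (0.236) z + (-1.078) z^2 = 0, i.e. a z^2 + b z + c = 0 with a = -1.078, b = 0.236, c = 1.
Discriminant D = b^2 - 4ac = (0.236)^2 - 4*(-1.078)*1 = 0.055696 - (-4.312) = 4.367696.
D >= 0, so the roots are real: z = (-b +/- sqrt(D)) / (2a) = (-0.236 +/- 2.089903) / (-2.156).
  z_1 = (-0.236 + 2.089903) / (-2.156) = -0.8599,   |z_1| = 0.8599.
  z_2 = (-0.236 - 2.089903) / (-2.156) = 1.0788,   |z_2| = 1.0788.
Moduli of all roots: 0.8599, 1.0788.
All moduli strictly greater than 1? No.
Verdict: Not stationary.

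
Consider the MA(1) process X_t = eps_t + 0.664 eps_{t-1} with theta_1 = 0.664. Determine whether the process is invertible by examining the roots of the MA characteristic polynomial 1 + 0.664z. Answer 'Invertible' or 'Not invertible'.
\text{Invertible}

The MA(q) characteristic polynomial is P(z) = 1 + 0.664z.
Invertibility requires all roots to lie outside the unit circle, i.e. |z| > 1 for every root.
This is linear in z: 1 + (0.664) z = 0  =>  z = -1/(0.664) = -1.506024,  |z| = 1.506024.
Moduli of all roots: 1.5060.
All moduli strictly greater than 1? Yes.
Verdict: Invertible.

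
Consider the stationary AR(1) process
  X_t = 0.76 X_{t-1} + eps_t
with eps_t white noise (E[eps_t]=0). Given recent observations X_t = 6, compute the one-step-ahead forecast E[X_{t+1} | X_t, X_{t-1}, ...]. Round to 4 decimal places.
E[X_{t+1} \mid \mathcal F_t] = 4.5600

For an AR(p) model X_t = c + sum_i phi_i X_{t-i} + eps_t, the
one-step-ahead conditional mean is
  E[X_{t+1} | X_t, ...] = c + sum_i phi_i X_{t+1-i}.
Substitute known values:
  E[X_{t+1} | ...] = (0.76) * (6)
                   = 4.5600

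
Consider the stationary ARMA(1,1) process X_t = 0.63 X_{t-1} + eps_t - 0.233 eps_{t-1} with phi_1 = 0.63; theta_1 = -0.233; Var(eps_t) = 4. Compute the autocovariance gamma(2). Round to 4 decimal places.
\gamma(2) = 1.4153

Multiply the model equation by X_{t-k} and take expectations. With theta_0 = psi_0 = 1 and psi_j the MA(infinity) weights, this gives
  gamma(k) - sum_i phi_i gamma(k-i) = c_k,
  c_k = sigma^2 * sum_{j=k..q} theta_j psi_{j-k}   (c_k = 0 for k > q),
using gamma(-m) = gamma(m).
psi-weights needed (psi_j = theta_j + sum_i phi_i psi_{j-i}):
  psi_1 = theta_1 + phi_1 = -0.233 + (0.63) = 0.397
Right-hand sides:
  c_0 = sigma^2 (1 + theta_1 psi_1) = 4 * (1 + (-0.233)(0.397)) = 4 * 0.907499 = 3.629996
  c_1 = sigma^2 theta_1 = 4 * (-0.233) = -0.932
  c_2 = 0
Equations for k = 0 and k = 1 (AR order 1):
  gamma(0) = phi_1 gamma(1) + c_0
  gamma(1) = phi_1 gamma(0) + c_1
Substituting the second into the first: gamma(0) (1 - phi_1^2) = c_0 + phi_1 c_1, so
  gamma(0) = (c_0 + phi_1 c_1) / (1 - phi_1^2) = (3.629996 + (0.63)(-0.932)) / (1 - (0.63)^2) = 3.042836 / 0.6031 = 5.045326.
  gamma(1) = phi_1 gamma(0) + c_1 = (0.63)(5.045326) + (-0.932) = 2.246555.
For k = 2 (> q): gamma(2) = phi_1 gamma(1) = (0.63)(2.246555) = 1.41533.
Therefore gamma(2) = 1.4153 (to 4 decimal places).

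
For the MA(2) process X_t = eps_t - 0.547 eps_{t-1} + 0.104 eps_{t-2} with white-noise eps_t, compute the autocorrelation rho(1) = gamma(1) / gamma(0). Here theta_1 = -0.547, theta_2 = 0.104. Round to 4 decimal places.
\rho(1) = -0.4610

For an MA(q) process with theta_0 = 1, the autocovariance is
  gamma(k) = sigma^2 * sum_{i=0..q-k} theta_i * theta_{i+k},
and rho(k) = gamma(k) / gamma(0). Sigma^2 cancels.
  numerator   = (1)*(-0.547) + (-0.547)*(0.104) = -0.603888.
  denominator = (1)^2 + (-0.547)^2 + (0.104)^2 = 1.310025.
  rho(1) = -0.603888 / 1.310025 = -0.4610.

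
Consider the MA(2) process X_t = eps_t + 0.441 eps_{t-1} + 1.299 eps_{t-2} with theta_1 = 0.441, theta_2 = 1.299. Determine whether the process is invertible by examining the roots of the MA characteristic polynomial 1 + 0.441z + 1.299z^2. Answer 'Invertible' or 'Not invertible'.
\text{Not invertible}

The MA(q) characteristic polynomial is P(z) = 1 + 0.441z + 1.299z^2.
Invertibility requires all roots to lie outside the unit circle, i.e. |z| > 1 for every root.
Set 1 + (0.441) z + (1.299) z^2 = 0, i.e. a z^2 + b z + c = 0 with a = 1.299, b = 0.441, c = 1.
Discriminant D = b^2 - 4ac = (0.441)^2 - 4*(1.299)*1 = 0.194481 - (5.196) = -5.001519.
D < 0, so the roots are the complex-conjugate pair z = (-b +/- i sqrt(-D)) / (2a) = -0.1697 +/- 0.8608i.
For a conjugate pair |z|^2 = z * conj(z) = (product of roots) = c/a = 1/(1.299) = 0.769823, so |z| = sqrt(0.769823) = 0.8774 for both roots.
Moduli of all roots: 0.8774, 0.8774.
All moduli strictly greater than 1? No.
Verdict: Not invertible.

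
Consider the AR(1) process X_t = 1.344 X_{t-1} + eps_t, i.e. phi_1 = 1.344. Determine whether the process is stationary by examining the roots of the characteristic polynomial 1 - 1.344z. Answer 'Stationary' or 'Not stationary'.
\text{Not stationary}

The AR(p) characteristic polynomial is P(z) = 1 - 1.344z.
Stationarity requires all roots to lie outside the unit circle, i.e. |z| > 1 for every root.
This is linear in z: 1 + (-1.344) z = 0  =>  z = -1/(-1.344) = 0.744048,  |z| = 0.744048.
Moduli of all roots: 0.7440.
All moduli strictly greater than 1? No.
Verdict: Not stationary.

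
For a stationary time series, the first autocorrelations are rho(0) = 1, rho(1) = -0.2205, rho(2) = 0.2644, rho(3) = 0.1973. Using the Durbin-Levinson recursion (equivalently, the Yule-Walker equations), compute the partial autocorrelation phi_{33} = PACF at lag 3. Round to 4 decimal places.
\phi_{33} = 0.3240

The PACF at lag k is phi_{kk}, the last component of the solution
to the Yule-Walker system G_k phi = r_k where
  (G_k)_{ij} = rho(|i - j|), (r_k)_i = rho(i), i,j = 1..k.
Equivalently, Durbin-Levinson gives phi_{kk} iteratively:
  phi_{11} = rho(1)
  phi_{kk} = [rho(k) - sum_{j=1..k-1} phi_{k-1,j} rho(k-j)]
            / [1 - sum_{j=1..k-1} phi_{k-1,j} rho(j)],
  phi_{k,j} = phi_{k-1,j} - phi_{kk} phi_{k-1,k-j},  j = 1..k-1.
Step k = 1:
  phi_11 = rho(1) = -0.2205.
Step k = 2:
  phi_22 = [rho(2) - phi_11 rho(1)] / [1 - phi_11 rho(1)] = [0.2644 - (-0.2205)(-0.2205)] / [1 - (-0.2205)(-0.2205)]
         = 0.21577975 / 0.95137975 = 0.226807.
  Update: phi_21 = phi_11 - phi_22 phi_11 = -0.2205 - (0.226807)(-0.2205) = -0.170489.
Step k = 3:
  phi_33 = [rho(3) - phi_21 rho(2) - phi_22 rho(1)] / [1 - phi_21 rho(1) - phi_22 rho(2)]
    numerator   = 0.1973 - (-0.170489)(0.2644) - (0.226807)(-0.2205) = 0.29238828
    denominator = 1 - (-0.170489)(-0.2205) - (0.226807)(0.2644) = 0.90243936
  phi_33 = 0.29238828 / 0.90243936 = 0.324.
Therefore phi_{33} = 0.3240.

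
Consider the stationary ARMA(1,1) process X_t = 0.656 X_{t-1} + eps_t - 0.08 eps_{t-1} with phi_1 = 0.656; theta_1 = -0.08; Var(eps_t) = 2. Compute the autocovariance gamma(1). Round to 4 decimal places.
\gamma(1) = 1.9161

Multiply the model equation by X_{t-k} and take expectations. With theta_0 = psi_0 = 1 and psi_j the MA(infinity) weights, this gives
  gamma(k) - sum_i phi_i gamma(k-i) = c_k,
  c_k = sigma^2 * sum_{j=k..q} theta_j psi_{j-k}   (c_k = 0 for k > q),
using gamma(-m) = gamma(m).
psi-weights needed (psi_j = theta_j + sum_i phi_i psi_{j-i}):
  psi_1 = theta_1 + phi_1 = -0.08 + (0.656) = 0.576
Right-hand sides:
  c_0 = sigma^2 (1 + theta_1 psi_1) = 2 * (1 + (-0.08)(0.576)) = 2 * 0.95392 = 1.90784
  c_1 = sigma^2 theta_1 = 2 * (-0.08) = -0.16
  c_2 = 0
Equations for k = 0 and k = 1 (AR order 1):
  gamma(0) = phi_1 gamma(1) + c_0
  gamma(1) = phi_1 gamma(0) + c_1
Substituting the second into the first: gamma(0) (1 - phi_1^2) = c_0 + phi_1 c_1, so
  gamma(0) = (c_0 + phi_1 c_1) / (1 - phi_1^2) = (1.90784 + (0.656)(-0.16)) / (1 - (0.656)^2) = 1.80288 / 0.569664 = 3.164813.
  gamma(1) = phi_1 gamma(0) + c_1 = (0.656)(3.164813) + (-0.16) = 1.916117.
Therefore gamma(1) = 1.9161 (to 4 decimal places).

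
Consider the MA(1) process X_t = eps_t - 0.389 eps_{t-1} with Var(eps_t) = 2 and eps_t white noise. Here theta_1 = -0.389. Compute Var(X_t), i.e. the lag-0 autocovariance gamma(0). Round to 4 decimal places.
\gamma(0) = 2.3026

For an MA(q) process X_t = eps_t + sum_i theta_i eps_{t-i} with
Var(eps_t) = sigma^2, the variance is
  gamma(0) = sigma^2 * (1 + sum_i theta_i^2).
  sum_i theta_i^2 = (-0.389)^2 = 0.151321.
  gamma(0) = 2 * (1 + 0.151321) = 2 * 1.151321 = 2.302642, which rounds to 2.3026.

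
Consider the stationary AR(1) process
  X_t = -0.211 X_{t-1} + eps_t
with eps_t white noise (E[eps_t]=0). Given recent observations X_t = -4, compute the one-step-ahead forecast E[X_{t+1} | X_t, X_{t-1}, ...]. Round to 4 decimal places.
E[X_{t+1} \mid \mathcal F_t] = 0.8440

For an AR(p) model X_t = c + sum_i phi_i X_{t-i} + eps_t, the
one-step-ahead conditional mean is
  E[X_{t+1} | X_t, ...] = c + sum_i phi_i X_{t+1-i}.
Substitute known values:
  E[X_{t+1} | ...] = (-0.211) * (-4)
                   = 0.8440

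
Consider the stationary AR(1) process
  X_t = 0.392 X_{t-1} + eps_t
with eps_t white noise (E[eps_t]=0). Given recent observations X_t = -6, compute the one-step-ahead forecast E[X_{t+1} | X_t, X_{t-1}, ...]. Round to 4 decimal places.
E[X_{t+1} \mid \mathcal F_t] = -2.3520

For an AR(p) model X_t = c + sum_i phi_i X_{t-i} + eps_t, the
one-step-ahead conditional mean is
  E[X_{t+1} | X_t, ...] = c + sum_i phi_i X_{t+1-i}.
Substitute known values:
  E[X_{t+1} | ...] = (0.392) * (-6)
                   = -2.3520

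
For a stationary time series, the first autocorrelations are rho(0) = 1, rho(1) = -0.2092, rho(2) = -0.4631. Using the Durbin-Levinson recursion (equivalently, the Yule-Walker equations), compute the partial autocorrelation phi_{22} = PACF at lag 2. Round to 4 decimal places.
\phi_{22} = -0.5301

The PACF at lag k is phi_{kk}, the last component of the solution
to the Yule-Walker system G_k phi = r_k where
  (G_k)_{ij} = rho(|i - j|), (r_k)_i = rho(i), i,j = 1..k.
Equivalently, Durbin-Levinson gives phi_{kk} iteratively:
  phi_{11} = rho(1)
  phi_{kk} = [rho(k) - sum_{j=1..k-1} phi_{k-1,j} rho(k-j)]
            / [1 - sum_{j=1..k-1} phi_{k-1,j} rho(j)],
  phi_{k,j} = phi_{k-1,j} - phi_{kk} phi_{k-1,k-j},  j = 1..k-1.
Step k = 1:
  phi_11 = rho(1) = -0.2092.
Step k = 2:
  phi_22 = [rho(2) - phi_11 rho(1)] / [1 - phi_11 rho(1)] = [-0.4631 - (-0.2092)(-0.2092)] / [1 - (-0.2092)(-0.2092)]
         = -0.50686464 / 0.95623536 = -0.5301.
Therefore phi_{22} = -0.5301.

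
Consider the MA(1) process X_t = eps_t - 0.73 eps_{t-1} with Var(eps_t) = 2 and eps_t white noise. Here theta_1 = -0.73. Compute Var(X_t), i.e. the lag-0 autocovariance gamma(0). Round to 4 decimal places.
\gamma(0) = 3.0658

For an MA(q) process X_t = eps_t + sum_i theta_i eps_{t-i} with
Var(eps_t) = sigma^2, the variance is
  gamma(0) = sigma^2 * (1 + sum_i theta_i^2).
  sum_i theta_i^2 = (-0.73)^2 = 0.5329.
  gamma(0) = 2 * (1 + 0.5329) = 2 * 1.5329 = 3.0658.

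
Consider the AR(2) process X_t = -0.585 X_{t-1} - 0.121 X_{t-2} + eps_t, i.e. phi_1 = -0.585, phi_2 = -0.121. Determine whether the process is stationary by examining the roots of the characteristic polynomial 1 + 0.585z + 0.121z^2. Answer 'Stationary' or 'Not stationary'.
\text{Stationary}

The AR(p) characteristic polynomial is P(z) = 1 + 0.585z + 0.121z^2.
Stationarity requires all roots to lie outside the unit circle, i.e. |z| > 1 for every root.
Set 1 + (0.585) z + (0.121) z^2 = 0, i.e. a z^2 + b z + c = 0 with a = 0.121, b = 0.585, c = 1.
Discriminant D = b^2 - 4ac = (0.585)^2 - 4*(0.121)*1 = 0.342225 - (0.484) = -0.141775.
D < 0, so the roots are the complex-conjugate pair z = (-b +/- i sqrt(-D)) / (2a) = -2.4174 +/- 1.5559i.
For a conjugate pair |z|^2 = z * conj(z) = (product of roots) = c/a = 1/(0.121) = 8.264463, so |z| = sqrt(8.264463) = 2.8748 for both roots.
Moduli of all roots: 2.8748, 2.8748.
All moduli strictly greater than 1? Yes.
Verdict: Stationary.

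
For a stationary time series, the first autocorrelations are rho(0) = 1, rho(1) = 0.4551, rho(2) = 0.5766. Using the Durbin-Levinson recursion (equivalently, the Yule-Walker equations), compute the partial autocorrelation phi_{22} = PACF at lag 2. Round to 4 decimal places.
\phi_{22} = 0.4660

The PACF at lag k is phi_{kk}, the last component of the solution
to the Yule-Walker system G_k phi = r_k where
  (G_k)_{ij} = rho(|i - j|), (r_k)_i = rho(i), i,j = 1..k.
Equivalently, Durbin-Levinson gives phi_{kk} iteratively:
  phi_{11} = rho(1)
  phi_{kk} = [rho(k) - sum_{j=1..k-1} phi_{k-1,j} rho(k-j)]
            / [1 - sum_{j=1..k-1} phi_{k-1,j} rho(j)],
  phi_{k,j} = phi_{k-1,j} - phi_{kk} phi_{k-1,k-j},  j = 1..k-1.
Step k = 1:
  phi_11 = rho(1) = 0.4551.
Step k = 2:
  phi_22 = [rho(2) - phi_11 rho(1)] / [1 - phi_11 rho(1)] = [0.5766 - (0.4551)(0.4551)] / [1 - (0.4551)(0.4551)]
         = 0.36948399 / 0.79288399 = 0.466.
Therefore phi_{22} = 0.4660.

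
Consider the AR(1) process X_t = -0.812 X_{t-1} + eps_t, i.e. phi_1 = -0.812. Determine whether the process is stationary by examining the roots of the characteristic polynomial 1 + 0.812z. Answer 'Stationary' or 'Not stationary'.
\text{Stationary}

The AR(p) characteristic polynomial is P(z) = 1 + 0.812z.
Stationarity requires all roots to lie outside the unit circle, i.e. |z| > 1 for every root.
This is linear in z: 1 + (0.812) z = 0  =>  z = -1/(0.812) = -1.231527,  |z| = 1.231527.
Moduli of all roots: 1.2315.
All moduli strictly greater than 1? Yes.
Verdict: Stationary.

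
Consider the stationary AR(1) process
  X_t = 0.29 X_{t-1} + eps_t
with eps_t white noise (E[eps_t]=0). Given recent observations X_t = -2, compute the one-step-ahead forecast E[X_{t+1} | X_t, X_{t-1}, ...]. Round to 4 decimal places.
E[X_{t+1} \mid \mathcal F_t] = -0.5800

For an AR(p) model X_t = c + sum_i phi_i X_{t-i} + eps_t, the
one-step-ahead conditional mean is
  E[X_{t+1} | X_t, ...] = c + sum_i phi_i X_{t+1-i}.
Substitute known values:
  E[X_{t+1} | ...] = (0.29) * (-2)
                   = -0.5800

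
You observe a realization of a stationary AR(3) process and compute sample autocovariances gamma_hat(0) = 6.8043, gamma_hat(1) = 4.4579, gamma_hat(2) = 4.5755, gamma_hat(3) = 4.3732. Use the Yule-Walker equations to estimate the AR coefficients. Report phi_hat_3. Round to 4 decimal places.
\hat\phi_{3} = 0.2370

The Yule-Walker equations for an AR(p) process read, in matrix form,
  Gamma_p phi = r_p,   with   (Gamma_p)_{ij} = gamma(|i - j|),
                       (r_p)_i = gamma(i),   i,j = 1..p.
Substitute the sample gammas (Toeplitz matrix and right-hand side of size 3):
  Gamma_p = [[6.8043, 4.4579, 4.5755], [4.4579, 6.8043, 4.4579], [4.5755, 4.4579, 6.8043]]
  r_p     = [4.4579, 4.5755, 4.3732]
Written out (R1..R3):
  (R1) 6.8043 phi_1 + 4.4579 phi_2 + 4.5755 phi_3 = 4.4579
  (R2) 4.4579 phi_1 + 6.8043 phi_2 + 4.4579 phi_3 = 4.5755
  (R3) 4.5755 phi_1 + 4.4579 phi_2 + 6.8043 phi_3 = 4.3732
Gaussian elimination:
  R2 <- R2 - (4.4579/6.8043) R1 = R2 - (0.655159) R1:  3.883666 phi_2 + 1.460219 phi_3 = 1.654866
  R3 <- R3 - (4.5755/6.8043) R1 = R3 - (0.672442) R1:  1.460219 phi_2 + 3.72754 phi_3 = 1.375519
  R3 <- R3 - (1.460219/3.883666) R2 = R3 - (0.37599) R2:  3.178512 phi_3 = 0.753306
Back-substitution:
  phi_hat_3 = 0.753306 / 3.178512 = 0.237
  phi_hat_2 = (1.654866 - (1.460219)(0.237)) / 3.883666 = 0.337
  phi_hat_1 = (4.4579 - (4.4579)(0.337) - (4.5755)(0.237)) / 6.8043 = 0.275002
So phi_hat = [0.2750, 0.3370, 0.2370].
Therefore phi_hat_3 = 0.2370.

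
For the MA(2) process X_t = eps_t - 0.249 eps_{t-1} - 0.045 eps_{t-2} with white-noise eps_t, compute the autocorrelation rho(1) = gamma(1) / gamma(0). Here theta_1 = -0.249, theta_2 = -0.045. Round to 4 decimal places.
\rho(1) = -0.2235

For an MA(q) process with theta_0 = 1, the autocovariance is
  gamma(k) = sigma^2 * sum_{i=0..q-k} theta_i * theta_{i+k},
and rho(k) = gamma(k) / gamma(0). Sigma^2 cancels.
  numerator   = (1)*(-0.249) + (-0.249)*(-0.045) = -0.237795.
  denominator = (1)^2 + (-0.249)^2 + (-0.045)^2 = 1.064026.
  rho(1) = -0.237795 / 1.064026 = -0.2235.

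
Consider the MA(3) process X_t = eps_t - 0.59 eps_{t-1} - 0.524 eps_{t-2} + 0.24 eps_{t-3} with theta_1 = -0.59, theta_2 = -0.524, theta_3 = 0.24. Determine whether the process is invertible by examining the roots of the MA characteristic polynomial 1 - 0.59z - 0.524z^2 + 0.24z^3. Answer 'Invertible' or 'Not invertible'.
\text{Invertible}

The MA(q) characteristic polynomial is P(z) = 1 - 0.59z - 0.524z^2 + 0.24z^3.
Invertibility requires all roots to lie outside the unit circle, i.e. |z| > 1 for every root.
Degree 3: look for a simple real root z0 first, then factor out (1 - z/z0) and solve the remaining quadratic.
Testing z0 = 2.5: P(2.5) = 1 + (-0.59)(2.5) + (-0.524)(2.5)^2 + (0.24)(2.5)^3
  = 1 + (-1.475) + (-3.275) + (3.75) = 0.  So z_0 = 2.5 is a root, |z_0| = 2.5.
Divide out the factor (1 - 0.4 z) = (1 - z/z0) (since 1/z0 = 0.4):
  P(z) = (1 - 0.4 z)(1 + (-0.19) z + (-0.6) z^2)
  [check: z-coef -0.19 - (0.4) = -0.59; z^2-coef -0.6 - (0.4)(-0.19) = -0.524; z^3-coef -(0.4)(-0.6) = 0.24.]
Remaining roots from the quadratic factor 1 + (-0.19) z + (-0.6) z^2:
  Set 1 + (-0.19) z + (-0.6) z^2 = 0, i.e. a z^2 + b z + c = 0 with a = -0.6, b = -0.19, c = 1.
  Discriminant D = b^2 - 4ac = (-0.19)^2 - 4*(-0.6)*1 = 0.0361 - (-2.4) = 2.4361.
  D >= 0, so the roots are real: z = (-b +/- sqrt(D)) / (2a) = (0.19 +/- 1.560801) / (-1.2).
    z_1 = (0.19 + 1.560801) / (-1.2) = -1.459,   |z_1| = 1.459.
    z_2 = (0.19 - 1.560801) / (-1.2) = 1.1423,   |z_2| = 1.1423.
Moduli of all roots: 2.5000, 1.4590, 1.1423.
All moduli strictly greater than 1? Yes.
Verdict: Invertible.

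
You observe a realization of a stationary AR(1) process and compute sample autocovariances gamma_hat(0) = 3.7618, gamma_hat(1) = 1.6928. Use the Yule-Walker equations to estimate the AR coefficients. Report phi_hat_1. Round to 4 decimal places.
\hat\phi_{1} = 0.4500

The Yule-Walker equations for an AR(p) process read, in matrix form,
  Gamma_p phi = r_p,   with   (Gamma_p)_{ij} = gamma(|i - j|),
                       (r_p)_i = gamma(i),   i,j = 1..p.
Substitute the sample gammas (Toeplitz matrix and right-hand side of size 1):
  Gamma_p = [[3.7618]]
  r_p     = [1.6928]
With p = 1 this is the single equation gamma(0) phi_1 = gamma(1):
  phi_hat_1 = gamma(1) / gamma(0) = 1.6928 / 3.7618 = 0.4500.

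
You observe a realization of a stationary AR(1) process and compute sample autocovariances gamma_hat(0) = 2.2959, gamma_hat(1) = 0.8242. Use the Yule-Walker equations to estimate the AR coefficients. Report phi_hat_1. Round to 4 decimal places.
\hat\phi_{1} = 0.3590

The Yule-Walker equations for an AR(p) process read, in matrix form,
  Gamma_p phi = r_p,   with   (Gamma_p)_{ij} = gamma(|i - j|),
                       (r_p)_i = gamma(i),   i,j = 1..p.
Substitute the sample gammas (Toeplitz matrix and right-hand side of size 1):
  Gamma_p = [[2.2959]]
  r_p     = [0.8242]
With p = 1 this is the single equation gamma(0) phi_1 = gamma(1):
  phi_hat_1 = gamma(1) / gamma(0) = 0.8242 / 2.2959 = 0.3590.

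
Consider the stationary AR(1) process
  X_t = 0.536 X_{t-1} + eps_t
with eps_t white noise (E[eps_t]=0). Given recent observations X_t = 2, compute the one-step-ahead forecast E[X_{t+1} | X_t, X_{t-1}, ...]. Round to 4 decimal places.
E[X_{t+1} \mid \mathcal F_t] = 1.0720

For an AR(p) model X_t = c + sum_i phi_i X_{t-i} + eps_t, the
one-step-ahead conditional mean is
  E[X_{t+1} | X_t, ...] = c + sum_i phi_i X_{t+1-i}.
Substitute known values:
  E[X_{t+1} | ...] = (0.536) * (2)
                   = 1.0720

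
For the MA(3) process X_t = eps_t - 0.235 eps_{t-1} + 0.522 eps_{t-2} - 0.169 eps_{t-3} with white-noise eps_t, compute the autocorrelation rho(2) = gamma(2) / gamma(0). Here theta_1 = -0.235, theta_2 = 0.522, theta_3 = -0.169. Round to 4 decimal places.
\rho(2) = 0.4142

For an MA(q) process with theta_0 = 1, the autocovariance is
  gamma(k) = sigma^2 * sum_{i=0..q-k} theta_i * theta_{i+k},
and rho(k) = gamma(k) / gamma(0). Sigma^2 cancels.
  numerator   = (1)*(0.522) + (-0.235)*(-0.169) = 0.561715.
  denominator = (1)^2 + (-0.235)^2 + (0.522)^2 + (-0.169)^2 = 1.35627.
  rho(2) = 0.561715 / 1.35627 = 0.4142.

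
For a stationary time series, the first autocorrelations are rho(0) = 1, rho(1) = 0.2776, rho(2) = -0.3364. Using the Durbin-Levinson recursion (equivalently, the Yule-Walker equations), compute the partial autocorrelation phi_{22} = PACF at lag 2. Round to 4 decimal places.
\phi_{22} = -0.4480

The PACF at lag k is phi_{kk}, the last component of the solution
to the Yule-Walker system G_k phi = r_k where
  (G_k)_{ij} = rho(|i - j|), (r_k)_i = rho(i), i,j = 1..k.
Equivalently, Durbin-Levinson gives phi_{kk} iteratively:
  phi_{11} = rho(1)
  phi_{kk} = [rho(k) - sum_{j=1..k-1} phi_{k-1,j} rho(k-j)]
            / [1 - sum_{j=1..k-1} phi_{k-1,j} rho(j)],
  phi_{k,j} = phi_{k-1,j} - phi_{kk} phi_{k-1,k-j},  j = 1..k-1.
Step k = 1:
  phi_11 = rho(1) = 0.2776.
Step k = 2:
  phi_22 = [rho(2) - phi_11 rho(1)] / [1 - phi_11 rho(1)] = [-0.3364 - (0.2776)(0.2776)] / [1 - (0.2776)(0.2776)]
         = -0.41346176 / 0.92293824 = -0.448.
Therefore phi_{22} = -0.4480.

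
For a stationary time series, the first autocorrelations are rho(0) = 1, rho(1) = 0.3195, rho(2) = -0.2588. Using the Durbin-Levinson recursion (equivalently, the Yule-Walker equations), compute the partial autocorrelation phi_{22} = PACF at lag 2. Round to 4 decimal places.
\phi_{22} = -0.4019

The PACF at lag k is phi_{kk}, the last component of the solution
to the Yule-Walker system G_k phi = r_k where
  (G_k)_{ij} = rho(|i - j|), (r_k)_i = rho(i), i,j = 1..k.
Equivalently, Durbin-Levinson gives phi_{kk} iteratively:
  phi_{11} = rho(1)
  phi_{kk} = [rho(k) - sum_{j=1..k-1} phi_{k-1,j} rho(k-j)]
            / [1 - sum_{j=1..k-1} phi_{k-1,j} rho(j)],
  phi_{k,j} = phi_{k-1,j} - phi_{kk} phi_{k-1,k-j},  j = 1..k-1.
Step k = 1:
  phi_11 = rho(1) = 0.3195.
Step k = 2:
  phi_22 = [rho(2) - phi_11 rho(1)] / [1 - phi_11 rho(1)] = [-0.2588 - (0.3195)(0.3195)] / [1 - (0.3195)(0.3195)]
         = -0.36088025 / 0.89791975 = -0.4019.
Therefore phi_{22} = -0.4019.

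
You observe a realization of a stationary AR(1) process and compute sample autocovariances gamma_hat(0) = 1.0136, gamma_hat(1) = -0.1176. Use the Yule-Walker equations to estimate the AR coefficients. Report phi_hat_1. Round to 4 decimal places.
\hat\phi_{1} = -0.1160

The Yule-Walker equations for an AR(p) process read, in matrix form,
  Gamma_p phi = r_p,   with   (Gamma_p)_{ij} = gamma(|i - j|),
                       (r_p)_i = gamma(i),   i,j = 1..p.
Substitute the sample gammas (Toeplitz matrix and right-hand side of size 1):
  Gamma_p = [[1.0136]]
  r_p     = [-0.1176]
With p = 1 this is the single equation gamma(0) phi_1 = gamma(1):
  phi_hat_1 = gamma(1) / gamma(0) = -0.1176 / 1.0136 = -0.1160.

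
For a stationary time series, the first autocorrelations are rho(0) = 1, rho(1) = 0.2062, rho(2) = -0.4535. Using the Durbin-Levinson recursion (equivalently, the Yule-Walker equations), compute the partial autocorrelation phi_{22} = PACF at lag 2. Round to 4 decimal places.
\phi_{22} = -0.5180

The PACF at lag k is phi_{kk}, the last component of the solution
to the Yule-Walker system G_k phi = r_k where
  (G_k)_{ij} = rho(|i - j|), (r_k)_i = rho(i), i,j = 1..k.
Equivalently, Durbin-Levinson gives phi_{kk} iteratively:
  phi_{11} = rho(1)
  phi_{kk} = [rho(k) - sum_{j=1..k-1} phi_{k-1,j} rho(k-j)]
            / [1 - sum_{j=1..k-1} phi_{k-1,j} rho(j)],
  phi_{k,j} = phi_{k-1,j} - phi_{kk} phi_{k-1,k-j},  j = 1..k-1.
Step k = 1:
  phi_11 = rho(1) = 0.2062.
Step k = 2:
  phi_22 = [rho(2) - phi_11 rho(1)] / [1 - phi_11 rho(1)] = [-0.4535 - (0.2062)(0.2062)] / [1 - (0.2062)(0.2062)]
         = -0.49601844 / 0.95748156 = -0.518.
Therefore phi_{22} = -0.5180.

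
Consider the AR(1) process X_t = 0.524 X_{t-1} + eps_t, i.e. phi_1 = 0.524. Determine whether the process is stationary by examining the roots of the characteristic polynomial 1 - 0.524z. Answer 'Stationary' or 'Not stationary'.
\text{Stationary}

The AR(p) characteristic polynomial is P(z) = 1 - 0.524z.
Stationarity requires all roots to lie outside the unit circle, i.e. |z| > 1 for every root.
This is linear in z: 1 + (-0.524) z = 0  =>  z = -1/(-0.524) = 1.908397,  |z| = 1.908397.
Moduli of all roots: 1.9084.
All moduli strictly greater than 1? Yes.
Verdict: Stationary.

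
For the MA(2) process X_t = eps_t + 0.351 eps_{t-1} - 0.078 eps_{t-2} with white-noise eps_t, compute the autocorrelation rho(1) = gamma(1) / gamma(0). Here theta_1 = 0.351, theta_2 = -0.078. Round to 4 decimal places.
\rho(1) = 0.2866

For an MA(q) process with theta_0 = 1, the autocovariance is
  gamma(k) = sigma^2 * sum_{i=0..q-k} theta_i * theta_{i+k},
and rho(k) = gamma(k) / gamma(0). Sigma^2 cancels.
  numerator   = (1)*(0.351) + (0.351)*(-0.078) = 0.323622.
  denominator = (1)^2 + (0.351)^2 + (-0.078)^2 = 1.129285.
  rho(1) = 0.323622 / 1.129285 = 0.2866.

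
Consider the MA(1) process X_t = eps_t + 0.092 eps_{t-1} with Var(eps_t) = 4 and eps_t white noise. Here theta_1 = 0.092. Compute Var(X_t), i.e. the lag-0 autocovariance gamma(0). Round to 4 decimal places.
\gamma(0) = 4.0339

For an MA(q) process X_t = eps_t + sum_i theta_i eps_{t-i} with
Var(eps_t) = sigma^2, the variance is
  gamma(0) = sigma^2 * (1 + sum_i theta_i^2).
  sum_i theta_i^2 = (0.092)^2 = 0.008464.
  gamma(0) = 4 * (1 + 0.008464) = 4 * 1.008464 = 4.033856, which rounds to 4.0339.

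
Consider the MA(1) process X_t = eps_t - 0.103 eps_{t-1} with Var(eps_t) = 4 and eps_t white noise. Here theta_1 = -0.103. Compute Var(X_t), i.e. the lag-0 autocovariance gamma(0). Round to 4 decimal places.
\gamma(0) = 4.0424

For an MA(q) process X_t = eps_t + sum_i theta_i eps_{t-i} with
Var(eps_t) = sigma^2, the variance is
  gamma(0) = sigma^2 * (1 + sum_i theta_i^2).
  sum_i theta_i^2 = (-0.103)^2 = 0.010609.
  gamma(0) = 4 * (1 + 0.010609) = 4 * 1.010609 = 4.042436, which rounds to 4.0424.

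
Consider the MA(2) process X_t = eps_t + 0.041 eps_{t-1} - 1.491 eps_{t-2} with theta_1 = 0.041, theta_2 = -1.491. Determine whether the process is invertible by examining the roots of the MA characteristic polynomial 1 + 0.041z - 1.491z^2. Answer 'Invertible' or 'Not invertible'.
\text{Not invertible}

The MA(q) characteristic polynomial is P(z) = 1 + 0.041z - 1.491z^2.
Invertibility requires all roots to lie outside the unit circle, i.e. |z| > 1 for every root.
Set 1 + (0.041) z + (-1.491) z^2 = 0, i.e. a z^2 + b z + c = 0 with a = -1.491, b = 0.041, c = 1.
Discriminant D = b^2 - 4ac = (0.041)^2 - 4*(-1.491)*1 = 0.001681 - (-5.964) = 5.965681.
D >= 0, so the roots are real: z = (-b +/- sqrt(D)) / (2a) = (-0.041 +/- 2.442474) / (-2.982).
  z_1 = (-0.041 + 2.442474) / (-2.982) = -0.8053,   |z_1| = 0.8053.
  z_2 = (-0.041 - 2.442474) / (-2.982) = 0.8328,   |z_2| = 0.8328.
Moduli of all roots: 0.8053, 0.8328.
All moduli strictly greater than 1? No.
Verdict: Not invertible.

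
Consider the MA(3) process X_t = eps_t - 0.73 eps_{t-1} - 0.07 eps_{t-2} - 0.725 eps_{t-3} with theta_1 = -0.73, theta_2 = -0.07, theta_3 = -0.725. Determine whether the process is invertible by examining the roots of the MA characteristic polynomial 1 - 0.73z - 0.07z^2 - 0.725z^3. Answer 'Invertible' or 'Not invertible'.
\text{Not invertible}

The MA(q) characteristic polynomial is P(z) = 1 - 0.73z - 0.07z^2 - 0.725z^3.
Invertibility requires all roots to lie outside the unit circle, i.e. |z| > 1 for every root.
Degree 3: look for a simple real root z0 first, then factor out (1 - z/z0) and solve the remaining quadratic.
Testing z0 = 0.8: P(0.8) = 1 + (-0.73)(0.8) + (-0.07)(0.8)^2 + (-0.725)(0.8)^3
  = 1 + (-0.584) + (-0.0448) + (-0.3712) = 0.  So z_0 = 0.8 is a root, |z_0| = 0.8.
Divide out the factor (1 - 1.25 z) = (1 - z/z0) (since 1/z0 = 1.25):
  P(z) = (1 - 1.25 z)(1 + (0.52) z + (0.58) z^2)
  [check: z-coef 0.52 - (1.25) = -0.73; z^2-coef 0.58 - (1.25)(0.52) = -0.07; z^3-coef -(1.25)(0.58) = -0.725.]
Remaining roots from the quadratic factor 1 + (0.52) z + (0.58) z^2:
  Set 1 + (0.52) z + (0.58) z^2 = 0, i.e. a z^2 + b z + c = 0 with a = 0.58, b = 0.52, c = 1.
  Discriminant D = b^2 - 4ac = (0.52)^2 - 4*(0.58)*1 = 0.2704 - (2.32) = -2.0496.
  D < 0, so the roots are the complex-conjugate pair z = (-b +/- i sqrt(-D)) / (2a) = -0.4483 +/- 1.2342i.
  For a conjugate pair |z|^2 = z * conj(z) = (product of roots) = c/a = 1/(0.58) = 1.724138, so |z| = sqrt(1.724138) = 1.3131 for both roots.
Moduli of all roots: 0.8000, 1.3131, 1.3131.
All moduli strictly greater than 1? No.
Verdict: Not invertible.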